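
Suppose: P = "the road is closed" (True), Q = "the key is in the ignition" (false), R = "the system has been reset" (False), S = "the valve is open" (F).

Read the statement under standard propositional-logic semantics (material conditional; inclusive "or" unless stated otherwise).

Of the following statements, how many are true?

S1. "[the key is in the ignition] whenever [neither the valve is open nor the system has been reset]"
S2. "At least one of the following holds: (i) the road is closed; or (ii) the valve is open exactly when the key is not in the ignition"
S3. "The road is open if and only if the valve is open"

2

S1: Formalization: (S nor R) -> Q

S nor R = F nor F = T
(S nor R) -> Q = T -> F = F
Hence S1 is false.

S2: In symbols: P | (S <-> ~Q)

~Q = ~F = T
S <-> ~Q = F <-> T = F
P | (S <-> ~Q) = T | F = T
Thus S2 is true.

S3: Parsed as ~P <-> S

~P = ~T = F
~P <-> S = F <-> F = T
Thus S3 is true.

True statements: 2 (S2, S3).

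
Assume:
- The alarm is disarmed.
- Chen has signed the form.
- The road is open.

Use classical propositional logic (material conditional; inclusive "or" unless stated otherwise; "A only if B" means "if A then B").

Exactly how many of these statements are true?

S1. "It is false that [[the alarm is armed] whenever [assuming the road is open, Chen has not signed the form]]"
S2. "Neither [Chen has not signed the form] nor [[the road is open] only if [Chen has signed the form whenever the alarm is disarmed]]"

Let R = "the road is closed" (F), Q = "Chen has signed the form" (T), P = "the alarm is armed" (F).

S1: Parsed as ~((~R -> ~Q) -> P)

~R = ~F = T
~Q = ~T = F
~R -> ~Q = T -> F = F
(~R -> ~Q) -> P = F -> F = T
~((~R -> ~Q) -> P) = ~T = F
Thus S1 is false.

S2: This is ~Q nor (~R -> (~P -> Q)).

~Q = ~T = F
~R = ~F = T
~P = ~F = T
~P -> Q = T -> T = T
~R -> (~P -> Q) = T -> T = T
~Q nor (~R -> (~P -> Q)) = F nor T = F
So S2 is false.

True statements: 0 (none).

0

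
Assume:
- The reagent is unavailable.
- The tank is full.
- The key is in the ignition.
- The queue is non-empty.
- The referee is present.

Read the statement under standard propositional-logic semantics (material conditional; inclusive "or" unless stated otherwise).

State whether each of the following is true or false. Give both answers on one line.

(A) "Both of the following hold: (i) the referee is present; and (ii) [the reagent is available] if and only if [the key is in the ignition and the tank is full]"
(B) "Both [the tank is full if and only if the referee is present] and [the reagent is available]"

Let K = "the referee is present" (True), H = "the reagent is available" (False), P = "the key is in the ignition" (True), V = "the tank is full" (True).

(A): This is K and (H iff (P and V)).

P and V = True and True = True
H iff (P and V) = False iff True = False
K and (H iff (P and V)) = True and False = False
So (A) is false.

(B): In symbols: (V iff K) and H

V iff K = True iff True = True
(V iff K) and H = True and False = False
Hence (B) is false.

(A) False, (B) False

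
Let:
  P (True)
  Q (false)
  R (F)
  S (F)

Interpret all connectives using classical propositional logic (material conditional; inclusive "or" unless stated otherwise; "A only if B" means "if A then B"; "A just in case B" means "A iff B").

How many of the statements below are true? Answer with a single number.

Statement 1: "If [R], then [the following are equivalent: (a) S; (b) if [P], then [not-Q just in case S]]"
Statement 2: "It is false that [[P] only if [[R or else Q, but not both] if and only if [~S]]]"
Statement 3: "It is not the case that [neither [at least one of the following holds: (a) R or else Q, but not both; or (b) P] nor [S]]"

Statement 1: In symbols: R -> (S iff (P -> (not Q iff S)))

not Q = not False = True
not Q iff S = True iff False = False
P -> (not Q iff S) = True -> False = False
S iff (P -> (not Q iff S)) = False iff False = True
R -> (S iff (P -> (not Q iff S))) = False -> True = True
So Statement 1 is true.

Statement 2: In symbols: not (P -> ((R xor Q) iff not S))

R xor Q = False xor False = False
not S = not False = True
(R xor Q) iff not S = False iff True = False
P -> ((R xor Q) iff not S) = True -> False = False
not (P -> ((R xor Q) iff not S)) = not False = True
So Statement 2 is true.

Statement 3: Parsed as not (((R xor Q) or P) nor S)

R xor Q = False xor False = False
(R xor Q) or P = False or True = True
((R xor Q) or P) nor S = True nor False = False
not (((R xor Q) or P) nor S) = not False = True
Thus Statement 3 is true.

True statements: 3.

3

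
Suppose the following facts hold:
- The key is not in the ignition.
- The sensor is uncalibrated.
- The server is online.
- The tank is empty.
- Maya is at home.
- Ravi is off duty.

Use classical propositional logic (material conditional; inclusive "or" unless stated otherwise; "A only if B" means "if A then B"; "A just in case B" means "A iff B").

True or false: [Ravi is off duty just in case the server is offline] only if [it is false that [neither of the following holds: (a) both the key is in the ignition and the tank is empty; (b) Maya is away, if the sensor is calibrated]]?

true

Let V = "Ravi is on call" (F), R = "the server is online" (T), P = "the key is in the ignition" (F), S = "the tank is full" (F), Q = "the sensor is calibrated" (F), U = "Maya is at home" (T).
Formalization: (~V <-> ~R) -> ~((P & ~S) nor (Q -> ~U))

~V = ~F = T
~R = ~T = F
~V <-> ~R = T <-> F = F
~S = ~F = T
P & ~S = F & T = F
~U = ~T = F
Q -> ~U = F -> F = T
(P & ~S) nor (Q -> ~U) = F nor T = F
~((P & ~S) nor (Q -> ~U)) = ~F = T
(~V <-> ~R) -> ~((P & ~S) nor (Q -> ~U)) = F -> T = T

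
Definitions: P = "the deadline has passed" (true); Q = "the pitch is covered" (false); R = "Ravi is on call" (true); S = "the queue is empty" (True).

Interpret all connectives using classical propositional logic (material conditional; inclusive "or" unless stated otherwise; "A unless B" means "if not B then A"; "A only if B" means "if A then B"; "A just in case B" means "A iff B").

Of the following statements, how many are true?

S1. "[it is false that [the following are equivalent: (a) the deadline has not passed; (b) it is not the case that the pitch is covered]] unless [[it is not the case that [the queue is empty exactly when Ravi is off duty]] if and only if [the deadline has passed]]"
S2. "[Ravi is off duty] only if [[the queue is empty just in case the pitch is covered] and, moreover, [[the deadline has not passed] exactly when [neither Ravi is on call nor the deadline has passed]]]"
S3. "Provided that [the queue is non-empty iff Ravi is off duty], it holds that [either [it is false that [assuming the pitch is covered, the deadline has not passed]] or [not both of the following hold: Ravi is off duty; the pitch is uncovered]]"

3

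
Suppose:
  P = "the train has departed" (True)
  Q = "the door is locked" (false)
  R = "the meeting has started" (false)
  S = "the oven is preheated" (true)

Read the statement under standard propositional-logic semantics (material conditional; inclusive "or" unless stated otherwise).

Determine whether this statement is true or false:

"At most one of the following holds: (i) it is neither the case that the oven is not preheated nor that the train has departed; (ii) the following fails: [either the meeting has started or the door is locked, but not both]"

Values: S=True, P=True, R=False, Q=False.
Formalization: (not S nor P) nand not (R xor Q)

not S = not True = False
not S nor P = False nor True = False
R xor Q = False xor False = False
not (R xor Q) = not False = True
(not S nor P) nand not (R xor Q) = False nand True = True

The statement is true.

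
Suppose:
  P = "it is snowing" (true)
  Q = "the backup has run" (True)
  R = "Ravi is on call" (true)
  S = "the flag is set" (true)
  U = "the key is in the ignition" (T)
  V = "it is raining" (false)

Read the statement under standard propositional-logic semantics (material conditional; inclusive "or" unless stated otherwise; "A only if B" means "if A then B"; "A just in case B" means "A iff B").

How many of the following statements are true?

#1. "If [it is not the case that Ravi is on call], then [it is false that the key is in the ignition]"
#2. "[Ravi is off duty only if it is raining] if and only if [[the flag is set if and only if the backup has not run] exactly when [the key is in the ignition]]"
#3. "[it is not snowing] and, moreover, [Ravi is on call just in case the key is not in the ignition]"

#1: Parsed as ~R -> ~U

~R = ~T = F
~U = ~T = F
~R -> ~U = F -> F = T
So #1 is true.

#2: In symbols: (~R -> V) <-> ((S <-> ~Q) <-> U)

~R = ~T = F
~R -> V = F -> F = T
~Q = ~T = F
S <-> ~Q = T <-> F = F
(S <-> ~Q) <-> U = F <-> T = F
(~R -> V) <-> ((S <-> ~Q) <-> U) = T <-> F = F
So #2 is false.

#3: Parsed as ~P & (R <-> ~U)

~P = ~T = F
~U = ~T = F
R <-> ~U = T <-> F = F
~P & (R <-> ~U) = F & F = F
Thus #3 is false.

Count: 1.

1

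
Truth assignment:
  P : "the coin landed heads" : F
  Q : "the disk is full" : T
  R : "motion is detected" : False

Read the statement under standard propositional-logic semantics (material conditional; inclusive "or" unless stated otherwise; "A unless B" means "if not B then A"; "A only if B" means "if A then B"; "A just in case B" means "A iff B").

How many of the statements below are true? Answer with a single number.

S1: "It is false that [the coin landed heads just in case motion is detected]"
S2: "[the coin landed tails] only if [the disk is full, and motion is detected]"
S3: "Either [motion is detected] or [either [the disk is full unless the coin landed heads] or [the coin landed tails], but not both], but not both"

0

S1: In symbols: not (P iff R)

P iff R = False iff False = True
not (P iff R) = not True = False
Thus S1 is false.

S2: Parsed as not P -> (Q and R)

not P = not False = True
Q and R = True and False = False
not P -> (Q and R) = True -> False = False
Hence S2 is false.

S3: This is R xor ((Q or P) xor not P).

Q or P = True or False = True
not P = not False = True
(Q or P) xor not P = True xor True = False
R xor ((Q or P) xor not P) = False xor False = False
So S3 is false.

True statements: 0 (none).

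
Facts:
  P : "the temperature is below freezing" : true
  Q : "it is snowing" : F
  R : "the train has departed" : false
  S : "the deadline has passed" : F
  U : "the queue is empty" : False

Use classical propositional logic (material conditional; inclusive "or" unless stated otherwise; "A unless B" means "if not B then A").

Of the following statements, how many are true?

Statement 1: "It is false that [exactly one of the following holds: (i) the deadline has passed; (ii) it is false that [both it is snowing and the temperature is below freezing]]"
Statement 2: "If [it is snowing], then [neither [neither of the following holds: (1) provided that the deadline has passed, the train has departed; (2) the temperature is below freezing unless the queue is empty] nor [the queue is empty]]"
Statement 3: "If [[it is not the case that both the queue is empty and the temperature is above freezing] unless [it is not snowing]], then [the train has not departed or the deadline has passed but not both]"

2

Statement 1: In symbols: ¬(S ⊕ ¬(Q ∧ P))

Q ∧ P = F ∧ T = F
¬(Q ∧ P) = ¬F = T
S ⊕ ¬(Q ∧ P) = F ⊕ T = T
¬(S ⊕ ¬(Q ∧ P)) = ¬T = F
So Statement 1 is false.

Statement 2: Parsed as Q → (((S → R) ↓ (P ∨ U)) ↓ U)

S → R = F → F = T
P ∨ U = T ∨ F = T
(S → R) ↓ (P ∨ U) = T ↓ T = F
((S → R) ↓ (P ∨ U)) ↓ U = F ↓ F = T
Q → (((S → R) ↓ (P ∨ U)) ↓ U) = F → T = T
Hence Statement 2 is true.

Statement 3: Parsed as ((U ↑ ¬P) ∨ ¬Q) → (¬R ⊕ S)

¬P = ¬T = F
U ↑ ¬P = F ↑ F = T
¬Q = ¬F = T
(U ↑ ¬P) ∨ ¬Q = T ∨ T = T
¬R = ¬F = T
¬R ⊕ S = T ⊕ F = T
((U ↑ ¬P) ∨ ¬Q) → (¬R ⊕ S) = T → T = T
Hence Statement 3 is true.

Count: 2.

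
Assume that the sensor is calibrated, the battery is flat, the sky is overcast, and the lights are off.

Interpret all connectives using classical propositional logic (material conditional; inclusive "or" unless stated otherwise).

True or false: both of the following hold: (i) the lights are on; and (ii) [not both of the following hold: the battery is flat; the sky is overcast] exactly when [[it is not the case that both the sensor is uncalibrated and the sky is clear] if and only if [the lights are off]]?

The statement is false.

Let S = "the lights are on" (F), Q = "the battery is charged" (F), R = "the sky is overcast" (T), P = "the sensor is calibrated" (T).
In symbols: S ∧ ((¬Q ↑ R) ↔ ((¬P ↑ ¬R) ↔ ¬S))

¬Q = ¬F = T
¬Q ↑ R = T ↑ T = F
¬P = ¬T = F
¬R = ¬T = F
¬P ↑ ¬R = F ↑ F = T
¬S = ¬F = T
(¬P ↑ ¬R) ↔ ¬S = T ↔ T = T
(¬Q ↑ R) ↔ ((¬P ↑ ¬R) ↔ ¬S) = F ↔ T = F
S ∧ ((¬Q ↑ R) ↔ ((¬P ↑ ¬R) ↔ ¬S)) = F ∧ F = F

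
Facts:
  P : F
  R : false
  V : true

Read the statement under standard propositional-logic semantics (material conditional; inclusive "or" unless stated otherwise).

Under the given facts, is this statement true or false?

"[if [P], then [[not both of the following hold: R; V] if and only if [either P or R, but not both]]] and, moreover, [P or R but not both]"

False

Parsed as (P → ((R ↑ V) ↔ (P ⊕ R))) ∧ (P ⊕ R)

R ↑ V = F ↑ T = T
P ⊕ R = F ⊕ F = F
(R ↑ V) ↔ (P ⊕ R) = T ↔ F = F
P → ((R ↑ V) ↔ (P ⊕ R)) = F → F = T
P ⊕ R = F ⊕ F = F
(P → ((R ↑ V) ↔ (P ⊕ R))) ∧ (P ⊕ R) = T ∧ F = F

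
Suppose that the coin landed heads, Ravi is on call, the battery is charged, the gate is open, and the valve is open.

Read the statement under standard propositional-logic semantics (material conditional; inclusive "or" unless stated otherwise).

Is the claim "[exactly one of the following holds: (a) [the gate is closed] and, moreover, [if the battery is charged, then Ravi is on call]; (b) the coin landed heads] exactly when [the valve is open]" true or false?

Let D = "the gate is open" (True), U = "the battery is charged" (True), V = "Ravi is on call" (True), Q = "the coin landed heads" (True), H = "the valve is open" (True).
This is ((not D and (U -> V)) xor Q) iff H.

not D = not True = False
U -> V = True -> True = True
not D and (U -> V) = False and True = False
(not D and (U -> V)) xor Q = False xor True = True
((not D and (U -> V)) xor Q) iff H = True iff True = True

true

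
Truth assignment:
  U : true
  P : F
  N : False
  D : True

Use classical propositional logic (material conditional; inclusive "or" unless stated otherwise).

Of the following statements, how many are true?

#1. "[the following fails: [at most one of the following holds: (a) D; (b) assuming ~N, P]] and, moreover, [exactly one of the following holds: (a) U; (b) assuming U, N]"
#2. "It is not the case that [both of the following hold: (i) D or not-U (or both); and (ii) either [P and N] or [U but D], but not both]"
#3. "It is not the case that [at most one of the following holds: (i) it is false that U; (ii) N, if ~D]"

0

#1: In symbols: ¬(D ↑ (¬N → P)) ∧ (U ⊕ (U → N))

¬N = ¬F = T
¬N → P = T → F = F
D ↑ (¬N → P) = T ↑ F = T
¬(D ↑ (¬N → P)) = ¬T = F
U → N = T → F = F
U ⊕ (U → N) = T ⊕ F = T
¬(D ↑ (¬N → P)) ∧ (U ⊕ (U → N)) = F ∧ T = F
Hence #1 is false.

#2: This is ¬((D ∨ ¬U) ∧ ((P ∧ N) ⊕ (U ∧ D))).

¬U = ¬T = F
D ∨ ¬U = T ∨ F = T
P ∧ N = F ∧ F = F
U ∧ D = T ∧ T = T
(P ∧ N) ⊕ (U ∧ D) = F ⊕ T = T
(D ∨ ¬U) ∧ ((P ∧ N) ⊕ (U ∧ D)) = T ∧ T = T
¬((D ∨ ¬U) ∧ ((P ∧ N) ⊕ (U ∧ D))) = ¬T = F
Thus #2 is false.

#3: In symbols: ¬(¬U ↑ (¬D → N))

¬U = ¬T = F
¬D = ¬T = F
¬D → N = F → F = T
¬U ↑ (¬D → N) = F ↑ T = T
¬(¬U ↑ (¬D → N)) = ¬T = F
So #3 is false.

True statements: 0 (none).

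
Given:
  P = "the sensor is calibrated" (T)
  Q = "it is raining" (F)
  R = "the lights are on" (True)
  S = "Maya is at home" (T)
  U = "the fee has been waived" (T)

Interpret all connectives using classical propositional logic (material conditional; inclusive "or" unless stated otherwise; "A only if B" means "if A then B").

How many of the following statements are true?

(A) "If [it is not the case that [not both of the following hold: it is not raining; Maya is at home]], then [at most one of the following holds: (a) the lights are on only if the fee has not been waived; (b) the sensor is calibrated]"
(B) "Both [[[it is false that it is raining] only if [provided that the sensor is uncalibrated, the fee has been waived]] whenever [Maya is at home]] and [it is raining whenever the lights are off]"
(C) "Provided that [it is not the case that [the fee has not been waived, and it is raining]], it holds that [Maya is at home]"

(A): This is not (not Q nand S) -> ((R -> not U) nand P).

not Q = not False = True
not Q nand S = True nand True = False
not (not Q nand S) = not False = True
not U = not True = False
R -> not U = True -> False = False
(R -> not U) nand P = False nand True = True
not (not Q nand S) -> ((R -> not U) nand P) = True -> True = True
Hence (A) is true.

(B): Parsed as (S -> (not Q -> (not P -> U))) and (not R -> Q)

not Q = not False = True
not P = not True = False
not P -> U = False -> True = True
not Q -> (not P -> U) = True -> True = True
S -> (not Q -> (not P -> U)) = True -> True = True
not R = not True = False
not R -> Q = False -> False = True
(S -> (not Q -> (not P -> U))) and (not R -> Q) = True and True = True
Hence (B) is true.

(C): This is not (not U and Q) -> S.

not U = not True = False
not U and Q = False and False = False
not (not U and Q) = not False = True
not (not U and Q) -> S = True -> True = True
Hence (C) is true.

Count: 3.

3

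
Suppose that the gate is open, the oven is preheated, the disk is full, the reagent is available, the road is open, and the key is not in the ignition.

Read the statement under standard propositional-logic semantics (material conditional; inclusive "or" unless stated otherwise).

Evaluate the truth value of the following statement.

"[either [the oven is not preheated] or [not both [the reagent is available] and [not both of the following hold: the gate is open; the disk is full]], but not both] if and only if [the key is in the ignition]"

False.

Let P = "the oven is preheated" (T), U = "the reagent is available" (T), L = "the gate is open" (T), G = "the disk is full" (T), H = "the key is in the ignition" (F).
This is (~P xor (U nand (L nand G))) <-> H.

~P = ~T = F
L nand G = T nand T = F
U nand (L nand G) = T nand F = T
~P xor (U nand (L nand G)) = F xor T = T
(~P xor (U nand (L nand G))) <-> H = T <-> F = F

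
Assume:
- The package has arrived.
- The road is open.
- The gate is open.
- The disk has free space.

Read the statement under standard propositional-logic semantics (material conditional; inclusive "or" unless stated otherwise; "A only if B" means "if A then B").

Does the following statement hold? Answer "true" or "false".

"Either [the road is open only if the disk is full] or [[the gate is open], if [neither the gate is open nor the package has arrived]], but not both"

The statement is true.

Let K = "the road is closed" (F), H = "the disk is full" (F), Q = "the gate is open" (T), N = "the package has arrived" (T).
This is (~K -> H) xor ((Q nor N) -> Q).

~K = ~F = T
~K -> H = T -> F = F
Q nor N = T nor T = F
(Q nor N) -> Q = F -> T = T
(~K -> H) xor ((Q nor N) -> Q) = F xor T = T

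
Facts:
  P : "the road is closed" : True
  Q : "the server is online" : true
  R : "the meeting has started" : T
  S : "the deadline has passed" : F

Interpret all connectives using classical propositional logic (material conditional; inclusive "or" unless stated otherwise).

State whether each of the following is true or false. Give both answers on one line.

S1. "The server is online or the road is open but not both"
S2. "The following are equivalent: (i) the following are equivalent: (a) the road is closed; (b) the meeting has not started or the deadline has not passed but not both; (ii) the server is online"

S1 T / S2 T

S1: This is Q xor not P.

not P = not True = False
Q xor not P = True xor False = True
Thus S1 is true.

S2: In symbols: (P iff (not R xor not S)) iff Q

not R = not True = False
not S = not False = True
not R xor not S = False xor True = True
P iff (not R xor not S) = True iff True = True
(P iff (not R xor not S)) iff Q = True iff True = True
So S2 is true.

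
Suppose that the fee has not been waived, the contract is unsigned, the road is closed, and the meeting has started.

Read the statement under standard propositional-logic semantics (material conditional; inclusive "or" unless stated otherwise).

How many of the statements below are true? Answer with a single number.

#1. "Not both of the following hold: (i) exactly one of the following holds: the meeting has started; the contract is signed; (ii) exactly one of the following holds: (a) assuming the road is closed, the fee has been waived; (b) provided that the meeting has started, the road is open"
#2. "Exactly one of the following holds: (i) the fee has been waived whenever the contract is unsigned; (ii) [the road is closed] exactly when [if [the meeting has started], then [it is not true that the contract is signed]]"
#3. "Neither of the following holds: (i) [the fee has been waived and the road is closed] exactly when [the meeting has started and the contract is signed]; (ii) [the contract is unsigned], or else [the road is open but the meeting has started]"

Let U = "the meeting has started" (T), D = "the contract is signed" (F), G = "the road is closed" (T), R = "the fee has been waived" (F).

#1: This is (U ⊕ D) ↑ ((G → R) ⊕ (U → ¬G)).

U ⊕ D = T ⊕ F = T
G → R = T → F = F
¬G = ¬T = F
U → ¬G = T → F = F
(G → R) ⊕ (U → ¬G) = F ⊕ F = F
(U ⊕ D) ↑ ((G → R) ⊕ (U → ¬G)) = T ↑ F = T
So #1 is true.

#2: In symbols: (¬D → R) ⊕ (G ↔ (U → ¬D))

¬D = ¬F = T
¬D → R = T → F = F
¬D = ¬F = T
U → ¬D = T → T = T
G ↔ (U → ¬D) = T ↔ T = T
(¬D → R) ⊕ (G ↔ (U → ¬D)) = F ⊕ T = T
So #2 is true.

#3: In symbols: ((R ∧ G) ↔ (U ∧ D)) ↓ (¬D ∨ (¬G ∧ U))

R ∧ G = F ∧ T = F
U ∧ D = T ∧ F = F
(R ∧ G) ↔ (U ∧ D) = F ↔ F = T
¬D = ¬F = T
¬G = ¬T = F
¬G ∧ U = F ∧ T = F
¬D ∨ (¬G ∧ U) = T ∨ F = T
((R ∧ G) ↔ (U ∧ D)) ↓ (¬D ∨ (¬G ∧ U)) = T ↓ T = F
Thus #3 is false.

2 of the 3 statements are true (#1, #2).

2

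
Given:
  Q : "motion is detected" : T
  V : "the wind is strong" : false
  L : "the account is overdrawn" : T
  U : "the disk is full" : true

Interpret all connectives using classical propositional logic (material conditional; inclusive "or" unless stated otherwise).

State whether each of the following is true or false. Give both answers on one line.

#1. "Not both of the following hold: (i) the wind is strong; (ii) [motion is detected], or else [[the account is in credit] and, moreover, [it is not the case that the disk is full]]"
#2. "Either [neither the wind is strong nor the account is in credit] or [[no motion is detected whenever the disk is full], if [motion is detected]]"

#1 T; #2 T

#1: In symbols: V ↑ (Q ∨ (¬L ∧ ¬U))

¬L = ¬T = F
¬U = ¬T = F
¬L ∧ ¬U = F ∧ F = F
Q ∨ (¬L ∧ ¬U) = T ∨ F = T
V ↑ (Q ∨ (¬L ∧ ¬U)) = F ↑ T = T
Hence #1 is true.

#2: Formalization: (V ↓ ¬L) ∨ (Q → (U → ¬Q))

¬L = ¬T = F
V ↓ ¬L = F ↓ F = T
¬Q = ¬T = F
U → ¬Q = T → F = F
Q → (U → ¬Q) = T → F = F
(V ↓ ¬L) ∨ (Q → (U → ¬Q)) = T ∨ F = T
Thus #2 is true.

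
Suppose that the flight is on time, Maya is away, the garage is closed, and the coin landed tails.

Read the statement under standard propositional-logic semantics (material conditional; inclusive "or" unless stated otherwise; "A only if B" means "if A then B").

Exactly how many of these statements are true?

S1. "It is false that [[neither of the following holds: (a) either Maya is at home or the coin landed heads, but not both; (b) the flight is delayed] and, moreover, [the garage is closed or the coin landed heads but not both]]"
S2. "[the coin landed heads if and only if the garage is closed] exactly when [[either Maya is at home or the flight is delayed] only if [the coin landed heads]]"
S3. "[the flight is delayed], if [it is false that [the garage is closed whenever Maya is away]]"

1

Let Q = "Maya is at home" (F), S = "the coin landed heads" (F), P = "the flight is delayed" (F), R = "the garage is closed" (T).

S1: Formalization: ~(((Q xor S) nor P) & (R xor S))

Q xor S = F xor F = F
(Q xor S) nor P = F nor F = T
R xor S = T xor F = T
((Q xor S) nor P) & (R xor S) = T & T = T
~(((Q xor S) nor P) & (R xor S)) = ~T = F
Hence S1 is false.

S2: In symbols: (S <-> R) <-> ((Q | P) -> S)

S <-> R = F <-> T = F
Q | P = F | F = F
(Q | P) -> S = F -> F = T
(S <-> R) <-> ((Q | P) -> S) = F <-> T = F
So S2 is false.

S3: Formalization: ~(~Q -> R) -> P

~Q = ~F = T
~Q -> R = T -> T = T
~(~Q -> R) = ~T = F
~(~Q -> R) -> P = F -> F = T
Thus S3 is true.

True statements: 1.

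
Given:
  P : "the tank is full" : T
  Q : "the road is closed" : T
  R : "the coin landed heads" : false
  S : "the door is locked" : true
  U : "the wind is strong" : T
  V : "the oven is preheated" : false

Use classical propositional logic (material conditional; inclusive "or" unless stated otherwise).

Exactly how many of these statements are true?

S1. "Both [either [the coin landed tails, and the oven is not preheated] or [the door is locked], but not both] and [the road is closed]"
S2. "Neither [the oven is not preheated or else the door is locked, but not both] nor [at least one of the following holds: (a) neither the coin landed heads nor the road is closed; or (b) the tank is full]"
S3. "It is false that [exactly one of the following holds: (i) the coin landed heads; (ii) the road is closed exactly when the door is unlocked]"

1

S1: Parsed as ((¬R ∧ ¬V) ⊕ S) ∧ Q

¬R = ¬F = T
¬V = ¬F = T
¬R ∧ ¬V = T ∧ T = T
(¬R ∧ ¬V) ⊕ S = T ⊕ T = F
((¬R ∧ ¬V) ⊕ S) ∧ Q = F ∧ T = F
Hence S1 is false.

S2: In symbols: (¬V ⊕ S) ↓ ((R ↓ Q) ∨ P)

¬V = ¬F = T
¬V ⊕ S = T ⊕ T = F
R ↓ Q = F ↓ T = F
(R ↓ Q) ∨ P = F ∨ T = T
(¬V ⊕ S) ↓ ((R ↓ Q) ∨ P) = F ↓ T = F
Thus S2 is false.

S3: Formalization: ¬(R ⊕ (Q ↔ ¬S))

¬S = ¬T = F
Q ↔ ¬S = T ↔ F = F
R ⊕ (Q ↔ ¬S) = F ⊕ F = F
¬(R ⊕ (Q ↔ ¬S)) = ¬F = T
Thus S3 is true.

Count: 1.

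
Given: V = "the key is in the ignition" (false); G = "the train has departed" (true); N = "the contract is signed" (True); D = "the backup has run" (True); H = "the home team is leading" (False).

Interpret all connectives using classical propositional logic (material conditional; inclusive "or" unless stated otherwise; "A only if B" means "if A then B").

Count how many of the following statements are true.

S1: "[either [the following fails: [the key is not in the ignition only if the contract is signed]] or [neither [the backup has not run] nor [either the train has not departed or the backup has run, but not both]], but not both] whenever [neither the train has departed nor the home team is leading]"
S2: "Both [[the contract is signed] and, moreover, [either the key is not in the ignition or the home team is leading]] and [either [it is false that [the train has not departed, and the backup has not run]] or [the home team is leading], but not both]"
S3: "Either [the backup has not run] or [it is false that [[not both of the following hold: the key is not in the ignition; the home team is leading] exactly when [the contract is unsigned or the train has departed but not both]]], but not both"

S1: In symbols: (G nor H) -> (not (not V -> N) xor (not D nor (not G xor D)))

G nor H = True nor False = False
not V = not False = True
not V -> N = True -> True = True
not (not V -> N) = not True = False
not D = not True = False
not G = not True = False
not G xor D = False xor True = True
not D nor (not G xor D) = False nor True = False
not (not V -> N) xor (not D nor (not G xor D)) = False xor False = False
(G nor H) -> (not (not V -> N) xor (not D nor (not G xor D))) = False -> False = True
Thus S1 is true.

S2: In symbols: (N and (not V or H)) and (not (not G and not D) xor H)

not V = not False = True
not V or H = True or False = True
N and (not V or H) = True and True = True
not G = not True = False
not D = not True = False
not G and not D = False and False = False
not (not G and not D) = not False = True
not (not G and not D) xor H = True xor False = True
(N and (not V or H)) and (not (not G and not D) xor H) = True and True = True
Hence S2 is true.

S3: In symbols: not D xor not ((not V nand H) iff (not N xor G))

not D = not True = False
not V = not False = True
not V nand H = True nand False = True
not N = not True = False
not N xor G = False xor True = True
(not V nand H) iff (not N xor G) = True iff True = True
not ((not V nand H) iff (not N xor G)) = not True = False
not D xor not ((not V nand H) iff (not N xor G)) = False xor False = False
Thus S3 is false.

2 of the 3 statements are true (S1, S2).

2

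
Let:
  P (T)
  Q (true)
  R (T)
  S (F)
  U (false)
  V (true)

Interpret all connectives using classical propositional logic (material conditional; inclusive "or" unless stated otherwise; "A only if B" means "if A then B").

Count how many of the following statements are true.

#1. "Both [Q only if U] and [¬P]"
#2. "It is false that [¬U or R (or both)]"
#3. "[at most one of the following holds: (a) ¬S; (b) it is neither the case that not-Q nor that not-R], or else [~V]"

#1: Parsed as (Q -> U) & ~P

Q -> U = T -> F = F
~P = ~T = F
(Q -> U) & ~P = F & F = F
So #1 is false.

#2: Formalization: ~(~U | R)

~U = ~F = T
~U | R = T | T = T
~(~U | R) = ~T = F
Hence #2 is false.

#3: This is (~S nand (~Q nor ~R)) | ~V.

~S = ~F = T
~Q = ~T = F
~R = ~T = F
~Q nor ~R = F nor F = T
~S nand (~Q nor ~R) = T nand T = F
~V = ~T = F
(~S nand (~Q nor ~R)) | ~V = F | F = F
Thus #3 is false.

True statements: 0 (none).

0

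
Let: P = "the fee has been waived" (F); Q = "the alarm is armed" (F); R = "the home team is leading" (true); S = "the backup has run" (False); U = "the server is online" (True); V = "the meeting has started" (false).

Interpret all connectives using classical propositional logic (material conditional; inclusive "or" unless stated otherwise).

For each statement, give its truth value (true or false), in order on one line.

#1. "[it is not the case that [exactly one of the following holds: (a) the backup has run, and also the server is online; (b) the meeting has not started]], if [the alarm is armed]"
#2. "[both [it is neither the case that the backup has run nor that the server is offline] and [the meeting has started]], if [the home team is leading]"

#1 true, #2 false

#1: In symbols: Q -> not ((S and U) xor not V)

S and U = False and True = False
not V = not False = True
(S and U) xor not V = False xor True = True
not ((S and U) xor not V) = not True = False
Q -> not ((S and U) xor not V) = False -> False = True
Hence #1 is true.

#2: Formalization: R -> ((S nor not U) and V)

not U = not True = False
S nor not U = False nor False = True
(S nor not U) and V = True and False = False
R -> ((S nor not U) and V) = True -> False = False
So #2 is false.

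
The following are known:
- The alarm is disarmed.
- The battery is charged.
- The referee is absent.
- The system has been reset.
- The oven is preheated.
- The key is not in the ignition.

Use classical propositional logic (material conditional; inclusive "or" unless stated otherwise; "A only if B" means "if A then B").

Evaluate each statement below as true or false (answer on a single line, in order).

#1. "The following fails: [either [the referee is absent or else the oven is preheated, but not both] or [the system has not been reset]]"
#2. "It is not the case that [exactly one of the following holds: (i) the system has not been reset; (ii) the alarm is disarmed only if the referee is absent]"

#1 T / #2 F

Let R = "the referee is present" (F), U = "the oven is preheated" (T), S = "the system has been reset" (T), P = "the alarm is armed" (F).

#1: In symbols: ~((~R xor U) | ~S)

~R = ~F = T
~R xor U = T xor T = F
~S = ~T = F
(~R xor U) | ~S = F | F = F
~((~R xor U) | ~S) = ~F = T
So #1 is true.

#2: In symbols: ~(~S xor (~P -> ~R))

~S = ~T = F
~P = ~F = T
~R = ~F = T
~P -> ~R = T -> T = T
~S xor (~P -> ~R) = F xor T = T
~(~S xor (~P -> ~R)) = ~T = F
Hence #2 is false.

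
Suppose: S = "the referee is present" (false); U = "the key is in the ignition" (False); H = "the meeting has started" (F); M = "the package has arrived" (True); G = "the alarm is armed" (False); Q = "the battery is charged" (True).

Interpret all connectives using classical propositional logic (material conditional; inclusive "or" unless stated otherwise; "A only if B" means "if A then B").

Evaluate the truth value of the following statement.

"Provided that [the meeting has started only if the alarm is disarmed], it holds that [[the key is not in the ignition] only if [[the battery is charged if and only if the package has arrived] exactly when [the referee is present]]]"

false

Parsed as (H -> ~G) -> (~U -> ((Q <-> M) <-> S))

~G = ~F = T
H -> ~G = F -> T = T
~U = ~F = T
Q <-> M = T <-> T = T
(Q <-> M) <-> S = T <-> F = F
~U -> ((Q <-> M) <-> S) = T -> F = F
(H -> ~G) -> (~U -> ((Q <-> M) <-> S)) = T -> F = F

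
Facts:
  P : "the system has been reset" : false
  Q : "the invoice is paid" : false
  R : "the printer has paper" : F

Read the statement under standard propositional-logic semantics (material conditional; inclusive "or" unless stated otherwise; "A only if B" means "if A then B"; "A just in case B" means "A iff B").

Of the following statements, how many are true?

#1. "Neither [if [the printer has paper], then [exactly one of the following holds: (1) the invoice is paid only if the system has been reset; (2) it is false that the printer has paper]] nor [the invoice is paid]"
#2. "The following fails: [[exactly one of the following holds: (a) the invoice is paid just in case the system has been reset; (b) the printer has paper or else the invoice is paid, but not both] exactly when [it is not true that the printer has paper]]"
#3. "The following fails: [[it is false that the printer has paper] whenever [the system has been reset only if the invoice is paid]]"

0

#1: This is (R → ((Q → P) ⊕ ¬R)) ↓ Q.

Q → P = F → F = T
¬R = ¬F = T
(Q → P) ⊕ ¬R = T ⊕ T = F
R → ((Q → P) ⊕ ¬R) = F → F = T
(R → ((Q → P) ⊕ ¬R)) ↓ Q = T ↓ F = F
So #1 is false.

#2: This is ¬(((Q ↔ P) ⊕ (R ⊕ Q)) ↔ ¬R).

Q ↔ P = F ↔ F = T
R ⊕ Q = F ⊕ F = F
(Q ↔ P) ⊕ (R ⊕ Q) = T ⊕ F = T
¬R = ¬F = T
((Q ↔ P) ⊕ (R ⊕ Q)) ↔ ¬R = T ↔ T = T
¬(((Q ↔ P) ⊕ (R ⊕ Q)) ↔ ¬R) = ¬T = F
Thus #2 is false.

#3: Parsed as ¬((P → Q) → ¬R)

P → Q = F → F = T
¬R = ¬F = T
(P → Q) → ¬R = T → T = T
¬((P → Q) → ¬R) = ¬T = F
Thus #3 is false.

0 of the 3 statements are true (none).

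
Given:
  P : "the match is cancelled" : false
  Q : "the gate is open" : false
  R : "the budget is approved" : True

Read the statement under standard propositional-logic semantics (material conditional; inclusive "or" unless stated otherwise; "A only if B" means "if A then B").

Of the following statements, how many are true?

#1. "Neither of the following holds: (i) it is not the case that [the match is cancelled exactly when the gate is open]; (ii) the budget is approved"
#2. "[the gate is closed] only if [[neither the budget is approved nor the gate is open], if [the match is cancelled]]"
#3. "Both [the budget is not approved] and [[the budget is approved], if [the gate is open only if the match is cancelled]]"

1

#1: In symbols: not (P iff Q) nor R

P iff Q = False iff False = True
not (P iff Q) = not True = False
not (P iff Q) nor R = False nor True = False
So #1 is false.

#2: This is not Q -> (P -> (R nor Q)).

not Q = not False = True
R nor Q = True nor False = False
P -> (R nor Q) = False -> False = True
not Q -> (P -> (R nor Q)) = True -> True = True
Thus #2 is true.

#3: This is not R and ((Q -> P) -> R).

not R = not True = False
Q -> P = False -> False = True
(Q -> P) -> R = True -> True = True
not R and ((Q -> P) -> R) = False and True = False
Thus #3 is false.

Count: 1.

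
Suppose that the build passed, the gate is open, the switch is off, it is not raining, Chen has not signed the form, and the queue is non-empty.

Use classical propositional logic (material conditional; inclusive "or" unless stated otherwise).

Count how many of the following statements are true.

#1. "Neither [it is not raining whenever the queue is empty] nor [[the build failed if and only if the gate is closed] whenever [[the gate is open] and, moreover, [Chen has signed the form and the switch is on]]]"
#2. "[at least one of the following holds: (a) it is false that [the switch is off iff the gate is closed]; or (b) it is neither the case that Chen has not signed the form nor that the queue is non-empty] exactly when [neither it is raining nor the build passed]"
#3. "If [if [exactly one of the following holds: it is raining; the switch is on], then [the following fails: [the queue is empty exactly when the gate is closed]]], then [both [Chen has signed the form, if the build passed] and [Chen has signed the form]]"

0

Let U = "the queue is empty" (F), H = "it is raining" (F), P = "the gate is open" (T), G = "Chen has signed the form" (F), R = "the switch is on" (F), S = "the build passed" (T).

#1: In symbols: (U -> ~H) nor ((P & (G & R)) -> (~S <-> ~P))

~H = ~F = T
U -> ~H = F -> T = T
G & R = F & F = F
P & (G & R) = T & F = F
~S = ~T = F
~P = ~T = F
~S <-> ~P = F <-> F = T
(P & (G & R)) -> (~S <-> ~P) = F -> T = T
(U -> ~H) nor ((P & (G & R)) -> (~S <-> ~P)) = T nor T = F
So #1 is false.

#2: This is (~(~R <-> ~P) | (~G nor ~U)) <-> (H nor S).

~R = ~F = T
~P = ~T = F
~R <-> ~P = T <-> F = F
~(~R <-> ~P) = ~F = T
~G = ~F = T
~U = ~F = T
~G nor ~U = T nor T = F
~(~R <-> ~P) | (~G nor ~U) = T | F = T
H nor S = F nor T = F
(~(~R <-> ~P) | (~G nor ~U)) <-> (H nor S) = T <-> F = F
Hence #2 is false.

#3: This is ((H xor R) -> ~(U <-> ~P)) -> ((S -> G) & G).

H xor R = F xor F = F
~P = ~T = F
U <-> ~P = F <-> F = T
~(U <-> ~P) = ~T = F
(H xor R) -> ~(U <-> ~P) = F -> F = T
S -> G = T -> F = F
(S -> G) & G = F & F = F
((H xor R) -> ~(U <-> ~P)) -> ((S -> G) & G) = T -> F = F
Hence #3 is false.

0 of the 3 statements are true (none).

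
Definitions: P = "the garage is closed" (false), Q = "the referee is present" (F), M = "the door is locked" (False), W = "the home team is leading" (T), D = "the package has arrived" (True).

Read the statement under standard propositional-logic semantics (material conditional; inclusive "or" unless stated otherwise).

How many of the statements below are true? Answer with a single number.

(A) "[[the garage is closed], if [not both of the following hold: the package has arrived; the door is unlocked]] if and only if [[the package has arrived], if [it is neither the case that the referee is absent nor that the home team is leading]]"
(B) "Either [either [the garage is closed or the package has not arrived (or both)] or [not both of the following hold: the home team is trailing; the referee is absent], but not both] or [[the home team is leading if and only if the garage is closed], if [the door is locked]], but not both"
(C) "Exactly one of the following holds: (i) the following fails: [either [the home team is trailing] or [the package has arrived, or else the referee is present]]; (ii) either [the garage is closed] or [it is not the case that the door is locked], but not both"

2

(A): This is ((D nand ~M) -> P) <-> ((~Q nor W) -> D).

~M = ~F = T
D nand ~M = T nand T = F
(D nand ~M) -> P = F -> F = T
~Q = ~F = T
~Q nor W = T nor T = F
(~Q nor W) -> D = F -> T = T
((D nand ~M) -> P) <-> ((~Q nor W) -> D) = T <-> T = T
Hence (A) is true.

(B): This is ((P | ~D) xor (~W nand ~Q)) xor (M -> (W <-> P)).

~D = ~T = F
P | ~D = F | F = F
~W = ~T = F
~Q = ~F = T
~W nand ~Q = F nand T = T
(P | ~D) xor (~W nand ~Q) = F xor T = T
W <-> P = T <-> F = F
M -> (W <-> P) = F -> F = T
((P | ~D) xor (~W nand ~Q)) xor (M -> (W <-> P)) = T xor T = F
So (B) is false.

(C): Parsed as ~(~W | (D | Q)) xor (P xor ~M)

~W = ~T = F
D | Q = T | F = T
~W | (D | Q) = F | T = T
~(~W | (D | Q)) = ~T = F
~M = ~F = T
P xor ~M = F xor T = T
~(~W | (D | Q)) xor (P xor ~M) = F xor T = T
Thus (C) is true.

Count: 2.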